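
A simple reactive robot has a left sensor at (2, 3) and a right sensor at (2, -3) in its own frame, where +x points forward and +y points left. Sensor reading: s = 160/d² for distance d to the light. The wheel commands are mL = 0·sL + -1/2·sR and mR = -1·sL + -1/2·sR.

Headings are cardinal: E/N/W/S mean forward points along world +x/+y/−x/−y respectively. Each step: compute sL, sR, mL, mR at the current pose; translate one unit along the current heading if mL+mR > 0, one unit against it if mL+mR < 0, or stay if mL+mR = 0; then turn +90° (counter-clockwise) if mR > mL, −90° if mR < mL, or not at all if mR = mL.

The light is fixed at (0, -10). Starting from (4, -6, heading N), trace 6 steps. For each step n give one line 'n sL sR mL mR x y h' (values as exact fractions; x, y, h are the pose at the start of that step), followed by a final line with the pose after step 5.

n=0: pose=(4,-6,N); sL=160/37, sR=32/17; mL=-16/17, mR=-3312/629; mL+mR=-3904/629 → advance -1; mR−mL=-160/37 → turn -1·90°
n=1: pose=(4,-7,E); sL=20/9, sR=40/9; mL=-20/9, mR=-40/9; mL+mR=-20/3 → advance -1; mR−mL=-20/9 → turn -1·90°
n=2: pose=(3,-7,S); sL=160/37, sR=160; mL=-80, mR=-3120/37; mL+mR=-6080/37 → advance -1; mR−mL=-160/37 → turn -1·90°
n=3: pose=(3,-6,W); sL=80, sR=16/5; mL=-8/5, mR=-408/5; mL+mR=-416/5 → advance -1; mR−mL=-80 → turn -1·90°
n=4: pose=(4,-6,N); sL=160/37, sR=32/17; mL=-16/17, mR=-3312/629; mL+mR=-3904/629 → advance -1; mR−mL=-160/37 → turn -1·90°
n=5: pose=(4,-7,E); sL=20/9, sR=40/9; mL=-20/9, mR=-40/9; mL+mR=-20/3 → advance -1; mR−mL=-20/9 → turn -1·90°

0 160/37 32/17 -16/17 -3312/629 4 -6 N
1 20/9 40/9 -20/9 -40/9 4 -7 E
2 160/37 160 -80 -3120/37 3 -7 S
3 80 16/5 -8/5 -408/5 3 -6 W
4 160/37 32/17 -16/17 -3312/629 4 -6 N
5 20/9 40/9 -20/9 -40/9 4 -7 E
final 3 -7 S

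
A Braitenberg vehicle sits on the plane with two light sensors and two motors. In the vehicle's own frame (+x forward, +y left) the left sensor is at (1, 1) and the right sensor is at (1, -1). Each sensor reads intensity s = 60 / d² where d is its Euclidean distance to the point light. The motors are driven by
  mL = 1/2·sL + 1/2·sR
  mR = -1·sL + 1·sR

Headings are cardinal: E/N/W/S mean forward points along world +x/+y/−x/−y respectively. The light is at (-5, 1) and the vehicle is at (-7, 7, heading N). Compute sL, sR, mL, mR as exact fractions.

30/29 6/5 162/145 24/145

left sensor world pos  = (-8, 8); dL² = 58
right sensor world pos = (-6, 8); dR² = 50
sL = 60/58 = 30/29
sR = 60/50 = 6/5
mL = 1/2·sL + 1/2·sR = 162/145
mR = -1·sL + 1·sR = 24/145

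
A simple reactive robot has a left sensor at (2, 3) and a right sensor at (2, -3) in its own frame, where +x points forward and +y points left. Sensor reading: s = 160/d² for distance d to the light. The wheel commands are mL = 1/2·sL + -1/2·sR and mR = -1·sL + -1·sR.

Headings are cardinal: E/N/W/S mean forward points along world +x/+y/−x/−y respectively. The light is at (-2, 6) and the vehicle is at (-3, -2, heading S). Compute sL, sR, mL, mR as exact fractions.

left sensor world pos  = (0, -4); dL² = 104
right sensor world pos = (-6, -4); dR² = 116
sL = 160/104 = 20/13
sR = 160/116 = 40/29
mL = 1/2·sL + -1/2·sR = 30/377
mR = -1·sL + -1·sR = -1100/377

20/13 40/29 30/377 -1100/377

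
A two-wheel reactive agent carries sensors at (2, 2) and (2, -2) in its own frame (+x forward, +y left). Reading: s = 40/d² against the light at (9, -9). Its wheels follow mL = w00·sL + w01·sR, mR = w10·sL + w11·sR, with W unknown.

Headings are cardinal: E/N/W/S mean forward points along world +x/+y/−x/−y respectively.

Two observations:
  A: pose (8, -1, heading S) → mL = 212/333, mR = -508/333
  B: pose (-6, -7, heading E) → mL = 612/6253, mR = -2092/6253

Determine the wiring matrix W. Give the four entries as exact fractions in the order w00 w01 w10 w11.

1 -1/2 -1 -1/2

obs A: pose=(8,-1,S) → sL=40/37, sR=8/9, mL=212/333, mR=-508/333
obs B: pose=(-6,-7,E) → sL=8/37, sR=40/169, mL=612/6253, mR=-2092/6253
sensor matrix S = [[40/37, 8/9], [8/37, 40/169]]; det S = 3584/56277
solve [mL_A; mL_B] = S·[w00; w01] and [mR_A; mR_B] = S·[w10; w11]:
  w00 = 1, w01 = -1/2, w10 = -1, w11 = -1/2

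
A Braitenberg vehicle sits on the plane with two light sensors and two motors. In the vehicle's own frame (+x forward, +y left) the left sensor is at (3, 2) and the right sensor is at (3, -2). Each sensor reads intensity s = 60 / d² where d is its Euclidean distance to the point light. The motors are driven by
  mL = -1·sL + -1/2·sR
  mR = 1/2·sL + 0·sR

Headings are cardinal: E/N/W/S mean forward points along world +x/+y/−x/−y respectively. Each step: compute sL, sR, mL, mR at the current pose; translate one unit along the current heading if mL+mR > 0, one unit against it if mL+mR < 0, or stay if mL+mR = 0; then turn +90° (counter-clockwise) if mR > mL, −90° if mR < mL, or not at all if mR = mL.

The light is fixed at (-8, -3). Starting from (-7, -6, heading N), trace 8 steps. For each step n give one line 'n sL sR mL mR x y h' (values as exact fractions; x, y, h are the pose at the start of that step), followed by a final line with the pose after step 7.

0 60 20/3 -190/3 30 -7 -6 N
1 3/2 15/2 -21/4 3/4 -7 -7 W
2 12/13 60/49 -978/637 6/13 -6 -7 S
3 30/13 6/5 -189/65 15/13 -6 -6 E
4 60 20/3 -190/3 30 -7 -6 N
5 3/2 15/2 -21/4 3/4 -7 -7 W
6 12/13 60/49 -978/637 6/13 -6 -7 S
7 30/13 6/5 -189/65 15/13 -6 -6 E
final -7 -6 N

n=0: pose=(-7,-6,N); sL=60, sR=20/3; mL=-190/3, mR=30; mL+mR=-100/3 → advance -1; mR−mL=280/3 → turn +1·90°
n=1: pose=(-7,-7,W); sL=3/2, sR=15/2; mL=-21/4, mR=3/4; mL+mR=-9/2 → advance -1; mR−mL=6 → turn +1·90°
n=2: pose=(-6,-7,S); sL=12/13, sR=60/49; mL=-978/637, mR=6/13; mL+mR=-684/637 → advance -1; mR−mL=1272/637 → turn +1·90°
n=3: pose=(-6,-6,E); sL=30/13, sR=6/5; mL=-189/65, mR=15/13; mL+mR=-114/65 → advance -1; mR−mL=264/65 → turn +1·90°
n=4: pose=(-7,-6,N); sL=60, sR=20/3; mL=-190/3, mR=30; mL+mR=-100/3 → advance -1; mR−mL=280/3 → turn +1·90°
n=5: pose=(-7,-7,W); sL=3/2, sR=15/2; mL=-21/4, mR=3/4; mL+mR=-9/2 → advance -1; mR−mL=6 → turn +1·90°
n=6: pose=(-6,-7,S); sL=12/13, sR=60/49; mL=-978/637, mR=6/13; mL+mR=-684/637 → advance -1; mR−mL=1272/637 → turn +1·90°
n=7: pose=(-6,-6,E); sL=30/13, sR=6/5; mL=-189/65, mR=15/13; mL+mR=-114/65 → advance -1; mR−mL=264/65 → turn +1·90°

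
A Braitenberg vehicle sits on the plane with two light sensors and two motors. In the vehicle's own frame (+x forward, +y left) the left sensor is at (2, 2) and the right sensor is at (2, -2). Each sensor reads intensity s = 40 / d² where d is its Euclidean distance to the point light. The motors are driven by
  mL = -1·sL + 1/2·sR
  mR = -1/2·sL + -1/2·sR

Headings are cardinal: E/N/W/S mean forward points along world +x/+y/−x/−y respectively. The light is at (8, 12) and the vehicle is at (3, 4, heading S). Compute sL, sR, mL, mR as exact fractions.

left sensor world pos  = (5, 2); dL² = 109
right sensor world pos = (1, 2); dR² = 149
sL = 40/109 = 40/109
sR = 40/149 = 40/149
mL = -1·sL + 1/2·sR = -3780/16241
mR = -1/2·sL + -1/2·sR = -5160/16241

40/109 40/149 -3780/16241 -5160/16241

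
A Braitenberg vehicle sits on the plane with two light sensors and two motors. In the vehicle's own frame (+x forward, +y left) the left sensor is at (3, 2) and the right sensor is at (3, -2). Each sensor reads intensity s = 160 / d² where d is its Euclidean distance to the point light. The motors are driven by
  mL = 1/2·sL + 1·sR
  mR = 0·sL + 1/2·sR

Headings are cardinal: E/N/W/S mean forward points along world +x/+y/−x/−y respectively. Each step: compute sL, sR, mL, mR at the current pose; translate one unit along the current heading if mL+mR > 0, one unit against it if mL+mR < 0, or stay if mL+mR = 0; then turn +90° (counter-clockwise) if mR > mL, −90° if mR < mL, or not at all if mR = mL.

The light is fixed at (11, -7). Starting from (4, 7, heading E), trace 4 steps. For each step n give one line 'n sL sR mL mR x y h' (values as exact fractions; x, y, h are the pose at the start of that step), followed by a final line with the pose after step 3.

n=0: pose=(4,7,E); sL=10/17, sR=1; mL=22/17, mR=1/2; mL+mR=61/34 → advance +1; mR−mL=-27/34 → turn -1·90°
n=1: pose=(5,7,S); sL=160/137, sR=32/37; mL=7344/5069, mR=16/37; mL+mR=9536/5069 → advance +1; mR−mL=-5152/5069 → turn -1·90°
n=2: pose=(5,6,W); sL=80/101, sR=80/153; mL=14200/15453, mR=40/153; mL+mR=6080/5151 → advance +1; mR−mL=-10160/15453 → turn -1·90°
n=3: pose=(4,6,N); sL=160/337, sR=160/281; mL=76400/94697, mR=80/281; mL+mR=103360/94697 → advance +1; mR−mL=-49440/94697 → turn -1·90°

0 10/17 1 22/17 1/2 4 7 E
1 160/137 32/37 7344/5069 16/37 5 7 S
2 80/101 80/153 14200/15453 40/153 5 6 W
3 160/337 160/281 76400/94697 80/281 4 6 N
final 4 7 E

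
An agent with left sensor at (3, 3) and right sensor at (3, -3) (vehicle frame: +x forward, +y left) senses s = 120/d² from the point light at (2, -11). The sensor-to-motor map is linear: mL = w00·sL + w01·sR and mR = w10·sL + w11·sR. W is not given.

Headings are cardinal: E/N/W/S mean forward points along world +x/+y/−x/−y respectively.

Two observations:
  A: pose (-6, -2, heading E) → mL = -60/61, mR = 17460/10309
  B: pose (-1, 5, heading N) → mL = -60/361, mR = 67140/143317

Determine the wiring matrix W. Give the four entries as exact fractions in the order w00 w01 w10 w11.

0 -1/2 1 1/2

obs A: pose=(-6,-2,E) → sL=120/169, sR=120/61, mL=-60/61, mR=17460/10309
obs B: pose=(-1,5,N) → sL=120/397, sR=120/361, mL=-60/361, mR=67140/143317
sensor matrix S = [[120/169, 120/61], [120/397, 120/361]]; det S = -529804800/1477454953
solve [mL_A; mL_B] = S·[w00; w01] and [mR_A; mR_B] = S·[w10; w11]:
  w00 = 0, w01 = -1/2, w10 = 1, w11 = 1/2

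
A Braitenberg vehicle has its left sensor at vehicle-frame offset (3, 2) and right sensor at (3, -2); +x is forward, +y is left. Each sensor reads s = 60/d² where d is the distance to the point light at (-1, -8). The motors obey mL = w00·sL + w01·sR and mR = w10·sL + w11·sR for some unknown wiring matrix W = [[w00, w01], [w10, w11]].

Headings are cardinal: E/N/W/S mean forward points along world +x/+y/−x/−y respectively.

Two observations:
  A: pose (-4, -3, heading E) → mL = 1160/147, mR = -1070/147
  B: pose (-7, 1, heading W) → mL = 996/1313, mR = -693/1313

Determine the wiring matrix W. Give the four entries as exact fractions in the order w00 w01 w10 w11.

1 1 -1/2 -1

obs A: pose=(-4,-3,E) → sL=60/49, sR=20/3, mL=1160/147, mR=-1070/147
obs B: pose=(-7,1,W) → sL=6/13, sR=30/101, mL=996/1313, mR=-693/1313
sensor matrix S = [[60/49, 20/3], [6/13, 30/101]]; det S = -174560/64337
solve [mL_A; mL_B] = S·[w00; w01] and [mR_A; mR_B] = S·[w10; w11]:
  w00 = 1, w01 = 1, w10 = -1/2, w11 = -1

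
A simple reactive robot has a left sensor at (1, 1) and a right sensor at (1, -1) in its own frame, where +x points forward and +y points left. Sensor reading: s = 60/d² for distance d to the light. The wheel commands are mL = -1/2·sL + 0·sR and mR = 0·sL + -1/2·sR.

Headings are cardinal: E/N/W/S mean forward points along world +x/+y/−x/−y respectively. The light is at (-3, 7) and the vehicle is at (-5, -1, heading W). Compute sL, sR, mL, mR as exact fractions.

left sensor world pos  = (-6, -2); dL² = 90
right sensor world pos = (-6, 0); dR² = 58
sL = 60/90 = 2/3
sR = 60/58 = 30/29
mL = -1/2·sL + 0·sR = -1/3
mR = 0·sL + -1/2·sR = -15/29

2/3 30/29 -1/3 -15/29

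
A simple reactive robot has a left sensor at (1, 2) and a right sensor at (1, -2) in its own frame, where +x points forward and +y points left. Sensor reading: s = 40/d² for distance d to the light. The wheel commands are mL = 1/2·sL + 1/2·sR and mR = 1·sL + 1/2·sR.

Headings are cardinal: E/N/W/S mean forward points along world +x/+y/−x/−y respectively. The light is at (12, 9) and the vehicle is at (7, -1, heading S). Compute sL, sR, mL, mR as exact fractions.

4/13 4/17 60/221 94/221

left sensor world pos  = (9, -2); dL² = 130
right sensor world pos = (5, -2); dR² = 170
sL = 40/130 = 4/13
sR = 40/170 = 4/17
mL = 1/2·sL + 1/2·sR = 60/221
mR = 1·sL + 1/2·sR = 94/221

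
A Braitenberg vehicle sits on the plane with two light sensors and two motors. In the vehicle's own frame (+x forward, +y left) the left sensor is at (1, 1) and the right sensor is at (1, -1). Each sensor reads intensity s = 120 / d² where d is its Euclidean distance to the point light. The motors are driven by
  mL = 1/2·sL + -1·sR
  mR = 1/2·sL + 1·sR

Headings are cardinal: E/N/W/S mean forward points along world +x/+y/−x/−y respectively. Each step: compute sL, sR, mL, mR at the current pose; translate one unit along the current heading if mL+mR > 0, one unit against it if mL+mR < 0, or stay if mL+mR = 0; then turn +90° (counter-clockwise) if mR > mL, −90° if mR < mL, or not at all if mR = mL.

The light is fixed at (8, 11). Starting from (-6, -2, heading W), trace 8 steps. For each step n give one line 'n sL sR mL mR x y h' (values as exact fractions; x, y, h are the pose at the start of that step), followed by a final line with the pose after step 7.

n=0: pose=(-6,-2,W); sL=120/421, sR=40/123; mL=-9460/51783, mR=24220/51783; mL+mR=120/421 → advance +1; mR−mL=80/123 → turn +1·90°
n=1: pose=(-7,-2,S); sL=15/49, sR=30/113; mL=-1245/11074, mR=4635/11074; mL+mR=15/49 → advance +1; mR−mL=60/113 → turn +1·90°
n=2: pose=(-7,-3,E); sL=24/73, sR=120/421; mL=-3708/30733, mR=13812/30733; mL+mR=24/73 → advance +1; mR−mL=240/421 → turn +1·90°
n=3: pose=(-6,-3,N); sL=60/197, sR=60/169; mL=-6750/33293, mR=16890/33293; mL+mR=60/197 → advance +1; mR−mL=120/169 → turn +1·90°
n=4: pose=(-6,-2,W); sL=120/421, sR=40/123; mL=-9460/51783, mR=24220/51783; mL+mR=120/421 → advance +1; mR−mL=80/123 → turn +1·90°
n=5: pose=(-7,-2,S); sL=15/49, sR=30/113; mL=-1245/11074, mR=4635/11074; mL+mR=15/49 → advance +1; mR−mL=60/113 → turn +1·90°
n=6: pose=(-7,-3,E); sL=24/73, sR=120/421; mL=-3708/30733, mR=13812/30733; mL+mR=24/73 → advance +1; mR−mL=240/421 → turn +1·90°
n=7: pose=(-6,-3,N); sL=60/197, sR=60/169; mL=-6750/33293, mR=16890/33293; mL+mR=60/197 → advance +1; mR−mL=120/169 → turn +1·90°

0 120/421 40/123 -9460/51783 24220/51783 -6 -2 W
1 15/49 30/113 -1245/11074 4635/11074 -7 -2 S
2 24/73 120/421 -3708/30733 13812/30733 -7 -3 E
3 60/197 60/169 -6750/33293 16890/33293 -6 -3 N
4 120/421 40/123 -9460/51783 24220/51783 -6 -2 W
5 15/49 30/113 -1245/11074 4635/11074 -7 -2 S
6 24/73 120/421 -3708/30733 13812/30733 -7 -3 E
7 60/197 60/169 -6750/33293 16890/33293 -6 -3 N
final -6 -2 W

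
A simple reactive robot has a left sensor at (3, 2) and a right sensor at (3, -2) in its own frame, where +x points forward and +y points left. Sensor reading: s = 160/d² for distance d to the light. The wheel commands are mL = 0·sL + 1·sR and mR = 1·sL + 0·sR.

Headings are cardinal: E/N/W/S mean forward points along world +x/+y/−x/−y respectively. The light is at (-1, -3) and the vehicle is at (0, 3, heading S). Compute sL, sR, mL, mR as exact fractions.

left sensor world pos  = (2, 0); dL² = 18
right sensor world pos = (-2, 0); dR² = 10
sL = 160/18 = 80/9
sR = 160/10 = 16
mL = 0·sL + 1·sR = 16
mR = 1·sL + 0·sR = 80/9

80/9 16 16 80/9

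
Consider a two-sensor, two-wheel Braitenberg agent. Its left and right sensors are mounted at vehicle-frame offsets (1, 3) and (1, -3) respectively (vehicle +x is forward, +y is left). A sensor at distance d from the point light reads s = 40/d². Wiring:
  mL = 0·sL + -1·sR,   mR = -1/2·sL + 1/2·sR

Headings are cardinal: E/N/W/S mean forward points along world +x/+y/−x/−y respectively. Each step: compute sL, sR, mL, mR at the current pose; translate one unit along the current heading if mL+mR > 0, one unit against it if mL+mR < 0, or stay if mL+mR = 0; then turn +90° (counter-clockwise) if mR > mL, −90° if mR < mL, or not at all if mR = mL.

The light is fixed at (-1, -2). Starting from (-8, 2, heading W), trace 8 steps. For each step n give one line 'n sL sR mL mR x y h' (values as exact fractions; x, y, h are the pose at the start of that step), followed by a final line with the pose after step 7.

n=0: pose=(-8,2,W); sL=8/13, sR=40/113; mL=-40/113, mR=-192/1469; mL+mR=-712/1469 → advance -1; mR−mL=328/1469 → turn +1·90°
n=1: pose=(-7,2,S); sL=20/9, sR=4/9; mL=-4/9, mR=-8/9; mL+mR=-4/3 → advance -1; mR−mL=-4/9 → turn -1·90°
n=2: pose=(-7,3,W); sL=40/53, sR=40/113; mL=-40/113, mR=-1200/5989; mL+mR=-3320/5989 → advance -1; mR−mL=920/5989 → turn +1·90°
n=3: pose=(-6,3,S); sL=2, sR=1/2; mL=-1/2, mR=-3/4; mL+mR=-5/4 → advance -1; mR−mL=-1/4 → turn -1·90°
n=4: pose=(-6,4,W); sL=8/9, sR=40/117; mL=-40/117, mR=-32/117; mL+mR=-8/13 → advance -1; mR−mL=8/117 → turn +1·90°
n=5: pose=(-5,4,S); sL=20/13, sR=20/37; mL=-20/37, mR=-240/481; mL+mR=-500/481 → advance -1; mR−mL=20/481 → turn +1·90°
n=6: pose=(-5,5,E); sL=40/109, sR=8/5; mL=-8/5, mR=336/545; mL+mR=-536/545 → advance -1; mR−mL=1208/545 → turn +1·90°
n=7: pose=(-6,5,N); sL=5/16, sR=10/17; mL=-10/17, mR=75/544; mL+mR=-245/544 → advance -1; mR−mL=395/544 → turn +1·90°

0 8/13 40/113 -40/113 -192/1469 -8 2 W
1 20/9 4/9 -4/9 -8/9 -7 2 S
2 40/53 40/113 -40/113 -1200/5989 -7 3 W
3 2 1/2 -1/2 -3/4 -6 3 S
4 8/9 40/117 -40/117 -32/117 -6 4 W
5 20/13 20/37 -20/37 -240/481 -5 4 S
6 40/109 8/5 -8/5 336/545 -5 5 E
7 5/16 10/17 -10/17 75/544 -6 5 N
final -6 4 W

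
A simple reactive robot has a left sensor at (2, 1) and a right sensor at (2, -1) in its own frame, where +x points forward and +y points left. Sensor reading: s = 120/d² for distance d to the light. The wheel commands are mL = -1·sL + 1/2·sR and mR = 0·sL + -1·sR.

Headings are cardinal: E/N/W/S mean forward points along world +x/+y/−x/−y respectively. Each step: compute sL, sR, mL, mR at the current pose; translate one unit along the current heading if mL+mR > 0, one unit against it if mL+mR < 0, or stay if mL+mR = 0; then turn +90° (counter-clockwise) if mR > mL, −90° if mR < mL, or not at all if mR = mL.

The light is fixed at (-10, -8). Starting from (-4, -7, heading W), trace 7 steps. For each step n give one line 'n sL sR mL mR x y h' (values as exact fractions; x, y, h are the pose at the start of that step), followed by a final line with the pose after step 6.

n=0: pose=(-4,-7,W); sL=15/2, sR=6; mL=-9/2, mR=-6; mL+mR=-21/2 → advance -1; mR−mL=-3/2 → turn -1·90°
n=1: pose=(-3,-7,N); sL=8/3, sR=120/73; mL=-404/219, mR=-120/73; mL+mR=-764/219 → advance -1; mR−mL=44/219 → turn +1·90°
n=2: pose=(-3,-8,W); sL=60/13, sR=60/13; mL=-30/13, mR=-60/13; mL+mR=-90/13 → advance -1; mR−mL=-30/13 → turn -1·90°
n=3: pose=(-2,-8,N); sL=120/53, sR=24/17; mL=-1404/901, mR=-24/17; mL+mR=-2676/901 → advance -1; mR−mL=132/901 → turn +1·90°
n=4: pose=(-2,-9,W); sL=3, sR=10/3; mL=-4/3, mR=-10/3; mL+mR=-14/3 → advance -1; mR−mL=-2 → turn -1·90°
n=5: pose=(-1,-9,N); sL=24/13, sR=120/101; mL=-1644/1313, mR=-120/101; mL+mR=-3204/1313 → advance -1; mR−mL=84/1313 → turn +1·90°
n=6: pose=(-1,-10,W); sL=60/29, sR=12/5; mL=-126/145, mR=-12/5; mL+mR=-474/145 → advance -1; mR−mL=-222/145 → turn -1·90°

0 15/2 6 -9/2 -6 -4 -7 W
1 8/3 120/73 -404/219 -120/73 -3 -7 N
2 60/13 60/13 -30/13 -60/13 -3 -8 W
3 120/53 24/17 -1404/901 -24/17 -2 -8 N
4 3 10/3 -4/3 -10/3 -2 -9 W
5 24/13 120/101 -1644/1313 -120/101 -1 -9 N
6 60/29 12/5 -126/145 -12/5 -1 -10 W
final 0 -10 N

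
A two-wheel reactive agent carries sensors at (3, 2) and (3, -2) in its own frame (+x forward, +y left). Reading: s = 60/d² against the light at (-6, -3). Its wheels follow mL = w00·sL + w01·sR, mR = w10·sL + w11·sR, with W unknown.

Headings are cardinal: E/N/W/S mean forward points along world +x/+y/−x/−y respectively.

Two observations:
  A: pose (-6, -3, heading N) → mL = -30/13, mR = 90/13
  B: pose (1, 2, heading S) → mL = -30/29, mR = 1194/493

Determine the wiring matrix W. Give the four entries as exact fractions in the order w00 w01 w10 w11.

0 -1/2 1/2 1

obs A: pose=(-6,-3,N) → sL=60/13, sR=60/13, mL=-30/13, mR=90/13
obs B: pose=(1,2,S) → sL=12/17, sR=60/29, mL=-30/29, mR=1194/493
sensor matrix S = [[60/13, 60/13], [12/17, 60/29]]; det S = 40320/6409
solve [mL_A; mL_B] = S·[w00; w01] and [mR_A; mR_B] = S·[w10; w11]:
  w00 = 0, w01 = -1/2, w10 = 1/2, w11 = 1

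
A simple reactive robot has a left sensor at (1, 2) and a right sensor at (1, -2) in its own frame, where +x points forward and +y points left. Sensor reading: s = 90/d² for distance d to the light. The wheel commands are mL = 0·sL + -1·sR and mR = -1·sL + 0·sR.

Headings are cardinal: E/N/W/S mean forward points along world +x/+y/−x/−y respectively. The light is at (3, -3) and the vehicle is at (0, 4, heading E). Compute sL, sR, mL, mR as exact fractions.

18/17 90/29 -90/29 -18/17

left sensor world pos  = (1, 6); dL² = 85
right sensor world pos = (1, 2); dR² = 29
sL = 90/85 = 18/17
sR = 90/29 = 90/29
mL = 0·sL + -1·sR = -90/29
mR = -1·sL + 0·sR = -18/17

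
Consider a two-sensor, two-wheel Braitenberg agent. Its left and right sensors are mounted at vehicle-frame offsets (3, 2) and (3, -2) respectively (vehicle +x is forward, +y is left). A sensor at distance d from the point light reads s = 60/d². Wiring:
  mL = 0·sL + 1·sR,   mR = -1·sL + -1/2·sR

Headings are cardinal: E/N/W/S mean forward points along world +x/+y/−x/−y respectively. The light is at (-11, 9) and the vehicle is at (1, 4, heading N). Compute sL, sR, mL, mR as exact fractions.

left sensor world pos  = (-1, 7); dL² = 104
right sensor world pos = (3, 7); dR² = 200
sL = 60/104 = 15/26
sR = 60/200 = 3/10
mL = 0·sL + 1·sR = 3/10
mR = -1·sL + -1/2·sR = -189/260

15/26 3/10 3/10 -189/260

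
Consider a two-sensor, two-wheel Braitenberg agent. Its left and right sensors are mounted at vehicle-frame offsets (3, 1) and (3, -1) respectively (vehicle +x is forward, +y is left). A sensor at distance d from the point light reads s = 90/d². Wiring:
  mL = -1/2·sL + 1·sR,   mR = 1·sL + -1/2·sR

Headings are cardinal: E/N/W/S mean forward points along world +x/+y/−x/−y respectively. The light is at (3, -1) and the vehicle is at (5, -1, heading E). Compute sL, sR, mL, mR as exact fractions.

45/13 45/13 45/26 45/26

left sensor world pos  = (8, 0); dL² = 26
right sensor world pos = (8, -2); dR² = 26
sL = 90/26 = 45/13
sR = 90/26 = 45/13
mL = -1/2·sL + 1·sR = 45/26
mR = 1·sL + -1/2·sR = 45/26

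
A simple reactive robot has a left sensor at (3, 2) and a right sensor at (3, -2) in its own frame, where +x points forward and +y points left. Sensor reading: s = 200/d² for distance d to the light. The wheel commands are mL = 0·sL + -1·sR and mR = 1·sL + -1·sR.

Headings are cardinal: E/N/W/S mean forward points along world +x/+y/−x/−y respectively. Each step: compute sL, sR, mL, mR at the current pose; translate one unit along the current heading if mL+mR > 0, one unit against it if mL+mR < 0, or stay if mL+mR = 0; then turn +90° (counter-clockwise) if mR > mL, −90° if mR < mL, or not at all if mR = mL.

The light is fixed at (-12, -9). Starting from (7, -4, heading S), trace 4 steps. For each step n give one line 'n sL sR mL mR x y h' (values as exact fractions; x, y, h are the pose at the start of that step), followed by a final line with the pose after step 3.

0 40/89 200/293 -200/293 -6080/26077 7 -4 S
1 50/137 2/5 -2/5 -24/685 7 -3 E
2 200/337 200/481 -200/481 28800/162097 6 -3 N
3 100/117 100/137 -100/137 2000/16029 6 -4 W
final 7 -4 S

n=0: pose=(7,-4,S); sL=40/89, sR=200/293; mL=-200/293, mR=-6080/26077; mL+mR=-23880/26077 → advance -1; mR−mL=40/89 → turn +1·90°
n=1: pose=(7,-3,E); sL=50/137, sR=2/5; mL=-2/5, mR=-24/685; mL+mR=-298/685 → advance -1; mR−mL=50/137 → turn +1·90°
n=2: pose=(6,-3,N); sL=200/337, sR=200/481; mL=-200/481, mR=28800/162097; mL+mR=-38600/162097 → advance -1; mR−mL=200/337 → turn +1·90°
n=3: pose=(6,-4,W); sL=100/117, sR=100/137; mL=-100/137, mR=2000/16029; mL+mR=-9700/16029 → advance -1; mR−mL=100/117 → turn +1·90°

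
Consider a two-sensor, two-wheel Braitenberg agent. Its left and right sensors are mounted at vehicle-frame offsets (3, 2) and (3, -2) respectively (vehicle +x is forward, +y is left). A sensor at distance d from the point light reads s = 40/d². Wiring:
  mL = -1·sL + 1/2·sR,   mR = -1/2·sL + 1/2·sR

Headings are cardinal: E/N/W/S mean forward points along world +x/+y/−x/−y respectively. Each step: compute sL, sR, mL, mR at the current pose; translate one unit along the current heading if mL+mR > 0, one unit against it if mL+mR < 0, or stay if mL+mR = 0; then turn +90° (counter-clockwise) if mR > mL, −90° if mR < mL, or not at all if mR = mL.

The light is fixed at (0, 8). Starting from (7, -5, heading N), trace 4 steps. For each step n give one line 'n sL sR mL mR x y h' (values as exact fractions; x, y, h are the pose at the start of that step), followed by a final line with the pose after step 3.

0 8/25 40/181 -948/4525 -224/4525 7 -5 N
1 5/34 1/4 -3/136 7/136 7 -6 W
2 40/353 8/61 -1028/21533 192/21533 6 -6 S
3 20/101 20/153 -2050/15453 -520/15453 6 -5 E
final 5 -5 N

n=0: pose=(7,-5,N); sL=8/25, sR=40/181; mL=-948/4525, mR=-224/4525; mL+mR=-1172/4525 → advance -1; mR−mL=4/25 → turn +1·90°
n=1: pose=(7,-6,W); sL=5/34, sR=1/4; mL=-3/136, mR=7/136; mL+mR=1/34 → advance +1; mR−mL=5/68 → turn +1·90°
n=2: pose=(6,-6,S); sL=40/353, sR=8/61; mL=-1028/21533, mR=192/21533; mL+mR=-836/21533 → advance -1; mR−mL=20/353 → turn +1·90°
n=3: pose=(6,-5,E); sL=20/101, sR=20/153; mL=-2050/15453, mR=-520/15453; mL+mR=-2570/15453 → advance -1; mR−mL=10/101 → turn +1·90°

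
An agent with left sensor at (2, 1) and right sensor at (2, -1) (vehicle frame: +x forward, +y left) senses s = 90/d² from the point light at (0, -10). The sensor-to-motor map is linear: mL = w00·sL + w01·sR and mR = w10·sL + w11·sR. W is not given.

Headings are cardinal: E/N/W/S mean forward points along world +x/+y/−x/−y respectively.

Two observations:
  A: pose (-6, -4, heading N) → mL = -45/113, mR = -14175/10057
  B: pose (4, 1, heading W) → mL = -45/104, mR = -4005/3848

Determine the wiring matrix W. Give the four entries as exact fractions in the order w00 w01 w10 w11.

obs A: pose=(-6,-4,N) → sL=90/113, sR=90/89, mL=-45/113, mR=-14175/10057
obs B: pose=(4,1,W) → sL=45/52, sR=45/74, mL=-45/104, mR=-4005/3848
sensor matrix S = [[90/113, 90/89], [45/52, 45/74]]; det S = -3780675/9674834
solve [mL_A; mL_B] = S·[w00; w01] and [mR_A; mR_B] = S·[w10; w11]:
  w00 = -1/2, w01 = 0, w10 = -1/2, w11 = -1

-1/2 0 -1/2 -1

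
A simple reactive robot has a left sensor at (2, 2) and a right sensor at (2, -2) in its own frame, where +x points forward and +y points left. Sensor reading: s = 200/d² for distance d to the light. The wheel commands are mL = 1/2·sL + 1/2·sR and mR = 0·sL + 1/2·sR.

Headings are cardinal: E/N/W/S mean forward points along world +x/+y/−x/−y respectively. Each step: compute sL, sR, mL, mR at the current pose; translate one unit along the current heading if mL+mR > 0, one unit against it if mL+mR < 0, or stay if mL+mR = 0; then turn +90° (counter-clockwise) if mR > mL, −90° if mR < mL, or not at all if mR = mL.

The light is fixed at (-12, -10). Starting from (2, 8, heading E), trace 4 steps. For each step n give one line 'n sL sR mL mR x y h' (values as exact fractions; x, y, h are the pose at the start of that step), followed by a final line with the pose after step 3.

0 25/82 25/64 1825/5248 25/128 2 8 E
1 40/109 8/17 776/1853 4/17 3 8 S
2 100/197 20/53 4620/10441 10/53 3 7 W
3 40/101 200/617 22440/62317 100/617 2 7 N
final 2 8 E

n=0: pose=(2,8,E); sL=25/82, sR=25/64; mL=1825/5248, mR=25/128; mL+mR=1425/2624 → advance +1; mR−mL=-25/164 → turn -1·90°
n=1: pose=(3,8,S); sL=40/109, sR=8/17; mL=776/1853, mR=4/17; mL+mR=1212/1853 → advance +1; mR−mL=-20/109 → turn -1·90°
n=2: pose=(3,7,W); sL=100/197, sR=20/53; mL=4620/10441, mR=10/53; mL+mR=6590/10441 → advance +1; mR−mL=-50/197 → turn -1·90°
n=3: pose=(2,7,N); sL=40/101, sR=200/617; mL=22440/62317, mR=100/617; mL+mR=32540/62317 → advance +1; mR−mL=-20/101 → turn -1·90°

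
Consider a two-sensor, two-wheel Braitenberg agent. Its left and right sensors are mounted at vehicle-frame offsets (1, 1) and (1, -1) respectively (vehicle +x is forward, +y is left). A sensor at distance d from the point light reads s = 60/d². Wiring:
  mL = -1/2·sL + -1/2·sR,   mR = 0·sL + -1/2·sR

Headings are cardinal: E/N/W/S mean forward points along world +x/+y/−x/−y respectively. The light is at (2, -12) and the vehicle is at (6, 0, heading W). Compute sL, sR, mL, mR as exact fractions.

6/13 30/89 -462/1157 -15/89

left sensor world pos  = (5, -1); dL² = 130
right sensor world pos = (5, 1); dR² = 178
sL = 60/130 = 6/13
sR = 60/178 = 30/89
mL = -1/2·sL + -1/2·sR = -462/1157
mR = 0·sL + -1/2·sR = -15/89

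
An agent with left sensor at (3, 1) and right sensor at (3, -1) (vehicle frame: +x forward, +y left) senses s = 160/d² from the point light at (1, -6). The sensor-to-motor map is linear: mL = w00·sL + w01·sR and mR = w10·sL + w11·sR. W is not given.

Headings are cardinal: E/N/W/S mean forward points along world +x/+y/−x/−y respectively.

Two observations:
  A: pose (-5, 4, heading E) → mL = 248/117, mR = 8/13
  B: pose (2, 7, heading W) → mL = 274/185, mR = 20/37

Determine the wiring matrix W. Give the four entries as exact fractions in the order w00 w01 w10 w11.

1 1/2 1/2 0

obs A: pose=(-5,4,E) → sL=16/13, sR=16/9, mL=248/117, mR=8/13
obs B: pose=(2,7,W) → sL=40/37, sR=4/5, mL=274/185, mR=20/37
sensor matrix S = [[16/13, 16/9], [40/37, 4/5]]; det S = -20288/21645
solve [mL_A; mL_B] = S·[w00; w01] and [mR_A; mR_B] = S·[w10; w11]:
  w00 = 1, w01 = 1/2, w10 = 1/2, w11 = 0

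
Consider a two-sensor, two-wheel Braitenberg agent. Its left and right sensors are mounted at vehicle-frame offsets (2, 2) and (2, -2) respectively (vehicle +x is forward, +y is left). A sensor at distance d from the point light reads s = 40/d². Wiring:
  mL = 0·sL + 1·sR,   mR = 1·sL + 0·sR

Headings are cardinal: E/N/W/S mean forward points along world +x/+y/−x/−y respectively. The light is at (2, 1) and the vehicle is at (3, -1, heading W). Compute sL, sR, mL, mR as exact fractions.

40/17 40 40 40/17

left sensor world pos  = (1, -3); dL² = 17
right sensor world pos = (1, 1); dR² = 1
sL = 40/17 = 40/17
sR = 40/1 = 40
mL = 0·sL + 1·sR = 40
mR = 1·sL + 0·sR = 40/17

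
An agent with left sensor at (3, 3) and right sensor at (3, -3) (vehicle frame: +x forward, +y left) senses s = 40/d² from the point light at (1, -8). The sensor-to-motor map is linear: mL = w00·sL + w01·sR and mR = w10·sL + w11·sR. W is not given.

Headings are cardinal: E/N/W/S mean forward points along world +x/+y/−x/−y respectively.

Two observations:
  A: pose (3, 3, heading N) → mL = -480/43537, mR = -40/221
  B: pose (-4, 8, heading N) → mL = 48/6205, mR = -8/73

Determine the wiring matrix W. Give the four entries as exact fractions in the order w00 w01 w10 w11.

-1/2 1/2 0 -1

obs A: pose=(3,3,N) → sL=40/197, sR=40/221, mL=-480/43537, mR=-40/221
obs B: pose=(-4,8,N) → sL=8/85, sR=8/73, mL=48/6205, mR=-8/73
sensor matrix S = [[40/197, 40/221], [8/85, 8/73]]; det S = 281856/54029417
solve [mL_A; mL_B] = S·[w00; w01] and [mR_A; mR_B] = S·[w10; w11]:
  w00 = -1/2, w01 = 1/2, w10 = 0, w11 = -1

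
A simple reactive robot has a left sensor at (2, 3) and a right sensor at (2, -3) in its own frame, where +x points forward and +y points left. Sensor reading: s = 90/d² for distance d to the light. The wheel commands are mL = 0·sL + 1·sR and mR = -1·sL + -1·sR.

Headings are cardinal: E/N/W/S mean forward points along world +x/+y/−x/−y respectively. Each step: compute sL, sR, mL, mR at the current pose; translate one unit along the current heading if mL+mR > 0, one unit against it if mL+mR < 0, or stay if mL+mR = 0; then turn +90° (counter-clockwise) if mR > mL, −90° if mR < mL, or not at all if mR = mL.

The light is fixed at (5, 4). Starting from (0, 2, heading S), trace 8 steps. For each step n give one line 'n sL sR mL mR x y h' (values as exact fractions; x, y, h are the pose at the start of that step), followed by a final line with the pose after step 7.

n=0: pose=(0,2,S); sL=9/2, sR=9/8; mL=9/8, mR=-45/8; mL+mR=-9/2 → advance -1; mR−mL=-27/4 → turn -1·90°
n=1: pose=(0,3,W); sL=18/13, sR=90/53; mL=90/53, mR=-2124/689; mL+mR=-18/13 → advance -1; mR−mL=-3294/689 → turn -1·90°
n=2: pose=(1,3,N); sL=9/5, sR=45; mL=45, mR=-234/5; mL+mR=-9/5 → advance -1; mR−mL=-459/5 → turn -1·90°
n=3: pose=(1,2,E); sL=18, sR=90/29; mL=90/29, mR=-612/29; mL+mR=-18 → advance -1; mR−mL=-702/29 → turn -1·90°
n=4: pose=(0,2,S); sL=9/2, sR=9/8; mL=9/8, mR=-45/8; mL+mR=-9/2 → advance -1; mR−mL=-27/4 → turn -1·90°
n=5: pose=(0,3,W); sL=18/13, sR=90/53; mL=90/53, mR=-2124/689; mL+mR=-18/13 → advance -1; mR−mL=-3294/689 → turn -1·90°
n=6: pose=(1,3,N); sL=9/5, sR=45; mL=45, mR=-234/5; mL+mR=-9/5 → advance -1; mR−mL=-459/5 → turn -1·90°
n=7: pose=(1,2,E); sL=18, sR=90/29; mL=90/29, mR=-612/29; mL+mR=-18 → advance -1; mR−mL=-702/29 → turn -1·90°

0 9/2 9/8 9/8 -45/8 0 2 S
1 18/13 90/53 90/53 -2124/689 0 3 W
2 9/5 45 45 -234/5 1 3 N
3 18 90/29 90/29 -612/29 1 2 E
4 9/2 9/8 9/8 -45/8 0 2 S
5 18/13 90/53 90/53 -2124/689 0 3 W
6 9/5 45 45 -234/5 1 3 N
7 18 90/29 90/29 -612/29 1 2 E
final 0 2 S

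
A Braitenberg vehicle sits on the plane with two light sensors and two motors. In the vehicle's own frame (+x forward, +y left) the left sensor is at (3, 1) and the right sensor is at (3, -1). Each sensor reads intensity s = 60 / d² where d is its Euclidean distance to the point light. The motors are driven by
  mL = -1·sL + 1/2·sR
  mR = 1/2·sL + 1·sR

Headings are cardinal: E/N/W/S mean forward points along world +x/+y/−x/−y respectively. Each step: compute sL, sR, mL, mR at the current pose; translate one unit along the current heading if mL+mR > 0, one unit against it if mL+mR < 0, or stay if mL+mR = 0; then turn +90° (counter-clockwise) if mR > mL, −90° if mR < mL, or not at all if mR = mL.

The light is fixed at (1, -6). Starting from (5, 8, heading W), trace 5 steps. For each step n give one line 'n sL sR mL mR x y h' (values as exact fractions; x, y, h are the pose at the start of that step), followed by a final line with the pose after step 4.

0 6/17 30/113 -423/1921 849/1921 5 8 W
1 60/137 12/25 -678/3425 2394/3425 4 8 S
2 15/58 1/3 -8/87 161/348 4 7 E
3 12/53 60/281 -1782/14893 4866/14893 5 7 N
4 6/17 30/113 -423/1921 849/1921 5 8 W
final 4 8 S

n=0: pose=(5,8,W); sL=6/17, sR=30/113; mL=-423/1921, mR=849/1921; mL+mR=426/1921 → advance +1; mR−mL=1272/1921 → turn +1·90°
n=1: pose=(4,8,S); sL=60/137, sR=12/25; mL=-678/3425, mR=2394/3425; mL+mR=1716/3425 → advance +1; mR−mL=3072/3425 → turn +1·90°
n=2: pose=(4,7,E); sL=15/58, sR=1/3; mL=-8/87, mR=161/348; mL+mR=43/116 → advance +1; mR−mL=193/348 → turn +1·90°
n=3: pose=(5,7,N); sL=12/53, sR=60/281; mL=-1782/14893, mR=4866/14893; mL+mR=3084/14893 → advance +1; mR−mL=6648/14893 → turn +1·90°
n=4: pose=(5,8,W); sL=6/17, sR=30/113; mL=-423/1921, mR=849/1921; mL+mR=426/1921 → advance +1; mR−mL=1272/1921 → turn +1·90°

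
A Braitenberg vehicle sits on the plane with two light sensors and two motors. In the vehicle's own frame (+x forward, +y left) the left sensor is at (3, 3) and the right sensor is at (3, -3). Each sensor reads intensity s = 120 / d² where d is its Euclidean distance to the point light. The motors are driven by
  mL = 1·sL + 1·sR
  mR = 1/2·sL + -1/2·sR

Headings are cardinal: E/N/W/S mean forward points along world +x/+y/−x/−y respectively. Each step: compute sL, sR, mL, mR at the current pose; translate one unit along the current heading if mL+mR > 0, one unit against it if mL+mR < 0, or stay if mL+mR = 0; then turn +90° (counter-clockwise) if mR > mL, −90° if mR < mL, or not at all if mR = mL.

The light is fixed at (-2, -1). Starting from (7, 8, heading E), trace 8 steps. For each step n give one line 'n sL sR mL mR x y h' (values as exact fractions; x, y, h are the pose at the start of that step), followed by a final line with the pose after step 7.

0 5/12 2/3 13/12 -1/8 7 8 E
1 24/41 24/17 1392/697 -288/697 8 8 S
2 60/37 12/17 1464/629 288/629 8 7 W
3 120/157 24/53 10128/8321 1296/8321 7 7 N
4 5/12 2/3 13/12 -1/8 7 8 E
5 24/41 24/17 1392/697 -288/697 8 8 S
6 60/37 12/17 1464/629 288/629 8 7 W
7 120/157 24/53 10128/8321 1296/8321 7 7 N
final 7 8 E

n=0: pose=(7,8,E); sL=5/12, sR=2/3; mL=13/12, mR=-1/8; mL+mR=23/24 → advance +1; mR−mL=-29/24 → turn -1·90°
n=1: pose=(8,8,S); sL=24/41, sR=24/17; mL=1392/697, mR=-288/697; mL+mR=1104/697 → advance +1; mR−mL=-1680/697 → turn -1·90°
n=2: pose=(8,7,W); sL=60/37, sR=12/17; mL=1464/629, mR=288/629; mL+mR=1752/629 → advance +1; mR−mL=-1176/629 → turn -1·90°
n=3: pose=(7,7,N); sL=120/157, sR=24/53; mL=10128/8321, mR=1296/8321; mL+mR=11424/8321 → advance +1; mR−mL=-8832/8321 → turn -1·90°
n=4: pose=(7,8,E); sL=5/12, sR=2/3; mL=13/12, mR=-1/8; mL+mR=23/24 → advance +1; mR−mL=-29/24 → turn -1·90°
n=5: pose=(8,8,S); sL=24/41, sR=24/17; mL=1392/697, mR=-288/697; mL+mR=1104/697 → advance +1; mR−mL=-1680/697 → turn -1·90°
n=6: pose=(8,7,W); sL=60/37, sR=12/17; mL=1464/629, mR=288/629; mL+mR=1752/629 → advance +1; mR−mL=-1176/629 → turn -1·90°
n=7: pose=(7,7,N); sL=120/157, sR=24/53; mL=10128/8321, mR=1296/8321; mL+mR=11424/8321 → advance +1; mR−mL=-8832/8321 → turn -1·90°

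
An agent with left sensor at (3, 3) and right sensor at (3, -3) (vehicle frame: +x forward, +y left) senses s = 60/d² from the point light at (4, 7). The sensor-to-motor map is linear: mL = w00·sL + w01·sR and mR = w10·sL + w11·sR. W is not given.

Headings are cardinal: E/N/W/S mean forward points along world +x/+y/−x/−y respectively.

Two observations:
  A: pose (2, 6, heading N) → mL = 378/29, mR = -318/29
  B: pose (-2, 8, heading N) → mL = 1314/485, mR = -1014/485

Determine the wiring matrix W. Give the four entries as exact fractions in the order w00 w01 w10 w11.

obs A: pose=(2,6,N) → sL=60/29, sR=12, mL=378/29, mR=-318/29
obs B: pose=(-2,8,N) → sL=60/97, sR=12/5, mL=1314/485, mR=-1014/485
sensor matrix S = [[60/29, 12], [60/97, 12/5]]; det S = -6912/2813
solve [mL_A; mL_B] = S·[w00; w01] and [mR_A; mR_B] = S·[w10; w11]:
  w00 = 1/2, w01 = 1, w10 = 1/2, w11 = -1

1/2 1 1/2 -1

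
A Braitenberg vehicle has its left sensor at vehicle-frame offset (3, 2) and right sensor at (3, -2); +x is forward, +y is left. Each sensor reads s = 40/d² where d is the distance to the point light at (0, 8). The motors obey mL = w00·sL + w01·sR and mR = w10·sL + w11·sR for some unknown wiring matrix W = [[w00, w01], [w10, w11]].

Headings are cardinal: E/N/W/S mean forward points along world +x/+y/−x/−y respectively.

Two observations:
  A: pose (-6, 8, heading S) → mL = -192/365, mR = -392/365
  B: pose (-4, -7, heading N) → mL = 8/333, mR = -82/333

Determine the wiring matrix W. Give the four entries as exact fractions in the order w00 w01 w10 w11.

obs A: pose=(-6,8,S) → sL=8/5, sR=40/73, mL=-192/365, mR=-392/365
obs B: pose=(-4,-7,N) → sL=2/9, sR=10/37, mL=8/333, mR=-82/333
sensor matrix S = [[8/5, 40/73], [2/9, 10/37]]; det S = 7552/24309
solve [mL_A; mL_B] = S·[w00; w01] and [mR_A; mR_B] = S·[w10; w11]:
  w00 = -1/2, w01 = 1/2, w10 = -1/2, w11 = -1/2

-1/2 1/2 -1/2 -1/2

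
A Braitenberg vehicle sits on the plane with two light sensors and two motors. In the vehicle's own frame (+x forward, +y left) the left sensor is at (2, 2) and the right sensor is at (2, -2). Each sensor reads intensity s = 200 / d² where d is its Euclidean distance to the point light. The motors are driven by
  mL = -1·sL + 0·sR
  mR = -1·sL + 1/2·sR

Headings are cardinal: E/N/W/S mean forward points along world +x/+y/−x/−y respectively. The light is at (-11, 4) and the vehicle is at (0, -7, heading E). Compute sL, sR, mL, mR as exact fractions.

4/5 100/169 -4/5 -426/845

left sensor world pos  = (2, -5); dL² = 250
right sensor world pos = (2, -9); dR² = 338
sL = 200/250 = 4/5
sR = 200/338 = 100/169
mL = -1·sL + 0·sR = -4/5
mR = -1·sL + 1/2·sR = -426/845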